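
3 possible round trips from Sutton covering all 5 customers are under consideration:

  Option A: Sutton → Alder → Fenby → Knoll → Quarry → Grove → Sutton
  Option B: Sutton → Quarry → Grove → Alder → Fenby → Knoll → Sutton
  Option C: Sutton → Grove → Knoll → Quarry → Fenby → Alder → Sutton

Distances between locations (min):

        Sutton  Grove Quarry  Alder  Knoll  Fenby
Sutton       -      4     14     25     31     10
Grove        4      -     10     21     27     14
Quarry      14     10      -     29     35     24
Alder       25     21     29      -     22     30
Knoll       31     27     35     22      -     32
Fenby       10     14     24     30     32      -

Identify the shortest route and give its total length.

Shortest is Option A, total 136 min.

Option A: 25 + 30 + 32 + 35 + 10 + 4 = 136
Option B: 14 + 10 + 21 + 30 + 32 + 31 = 138
Option C: 4 + 27 + 35 + 24 + 30 + 25 = 145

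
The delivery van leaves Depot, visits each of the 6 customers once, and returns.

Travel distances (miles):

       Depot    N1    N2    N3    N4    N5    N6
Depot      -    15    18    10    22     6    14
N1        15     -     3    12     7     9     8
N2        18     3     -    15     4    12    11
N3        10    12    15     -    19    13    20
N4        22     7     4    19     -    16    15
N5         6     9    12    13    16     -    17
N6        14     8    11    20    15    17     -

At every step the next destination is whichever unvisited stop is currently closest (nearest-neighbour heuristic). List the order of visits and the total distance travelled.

Nearest-neighbour total = 67 miles; route Depot → N5 → N1 → N2 → N4 → N6 → N3 → Depot.

Depot → [N5:6 / N3:10 / N6:14 / N1:15 / N2:18 / N4:22] → N5 (6)
N5 → [N1:9 / N2:12 / N3:13 / N4:16 / N6:17] → N1 (9)
N1 → [N2:3 / N4:7 / N6:8 / N3:12] → N2 (3)
N2 → [N4:4 / N6:11 / N3:15] → N4 (4)
N4 → [N6:15 / N3:19] → N6 (15)
N6 → [N3:20] → N3 (20)
Return N3→Depot: 10.
Total = 6 + 9 + 3 + 4 + 15 + 20 + 10 = 67.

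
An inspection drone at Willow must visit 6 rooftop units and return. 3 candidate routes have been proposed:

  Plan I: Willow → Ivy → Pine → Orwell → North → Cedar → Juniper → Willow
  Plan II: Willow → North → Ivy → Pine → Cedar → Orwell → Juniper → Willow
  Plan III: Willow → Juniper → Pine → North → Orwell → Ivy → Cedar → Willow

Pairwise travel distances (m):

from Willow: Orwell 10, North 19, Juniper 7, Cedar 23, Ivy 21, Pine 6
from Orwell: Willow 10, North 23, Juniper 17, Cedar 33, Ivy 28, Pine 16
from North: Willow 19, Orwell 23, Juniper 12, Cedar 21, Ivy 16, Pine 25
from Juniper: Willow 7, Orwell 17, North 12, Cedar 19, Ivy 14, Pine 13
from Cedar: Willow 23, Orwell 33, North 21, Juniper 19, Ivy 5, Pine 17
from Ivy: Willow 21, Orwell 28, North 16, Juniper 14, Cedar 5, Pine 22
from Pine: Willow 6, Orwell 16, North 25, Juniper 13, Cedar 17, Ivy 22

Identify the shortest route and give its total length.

124 m — Plan III is the shortest.

Plan I: 21 + 22 + 16 + 23 + 21 + 19 + 7 = 129
Plan II: 19 + 16 + 22 + 17 + 33 + 17 + 7 = 131
Plan III: 7 + 13 + 25 + 23 + 28 + 5 + 23 = 124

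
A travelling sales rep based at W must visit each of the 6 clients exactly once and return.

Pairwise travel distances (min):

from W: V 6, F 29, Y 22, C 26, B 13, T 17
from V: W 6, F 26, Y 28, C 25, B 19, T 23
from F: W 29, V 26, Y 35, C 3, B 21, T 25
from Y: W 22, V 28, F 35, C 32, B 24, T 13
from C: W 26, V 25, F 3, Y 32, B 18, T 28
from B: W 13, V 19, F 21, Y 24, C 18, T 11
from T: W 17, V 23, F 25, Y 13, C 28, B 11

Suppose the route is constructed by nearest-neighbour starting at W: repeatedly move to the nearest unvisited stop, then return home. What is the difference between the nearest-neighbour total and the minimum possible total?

14 min longer than the optimal tour.

W: V=6, B=13, T=17, Y=22, C=26, F=29 ⇒ V
V: B=19, T=23, C=25, F=26, Y=28 ⇒ B
B: T=11, C=18, F=21, Y=24 ⇒ T
T: Y=13, F=25, C=28 ⇒ Y
Y: C=32, F=35 ⇒ C
C: F=3 ⇒ F
NN route W → V → B → T → Y → C → F → W costs 113.
Optimal: W → V → F → C → B → T → Y → W costs 99 (by enumerating all 360 distinct tours).
Excess = 113 − 99 = 14.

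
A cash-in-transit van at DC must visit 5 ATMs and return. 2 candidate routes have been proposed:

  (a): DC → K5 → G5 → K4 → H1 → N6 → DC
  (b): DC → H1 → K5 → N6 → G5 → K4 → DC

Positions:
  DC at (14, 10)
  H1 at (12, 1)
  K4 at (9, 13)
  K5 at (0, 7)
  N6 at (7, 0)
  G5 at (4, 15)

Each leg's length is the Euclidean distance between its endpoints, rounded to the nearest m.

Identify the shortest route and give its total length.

(a): 14 + 9 + 5 + 12 + 5 + 12 = 57
(b): 9 + 13 + 10 + 15 + 5 + 6 = 58

57 m — (a) is the shortest.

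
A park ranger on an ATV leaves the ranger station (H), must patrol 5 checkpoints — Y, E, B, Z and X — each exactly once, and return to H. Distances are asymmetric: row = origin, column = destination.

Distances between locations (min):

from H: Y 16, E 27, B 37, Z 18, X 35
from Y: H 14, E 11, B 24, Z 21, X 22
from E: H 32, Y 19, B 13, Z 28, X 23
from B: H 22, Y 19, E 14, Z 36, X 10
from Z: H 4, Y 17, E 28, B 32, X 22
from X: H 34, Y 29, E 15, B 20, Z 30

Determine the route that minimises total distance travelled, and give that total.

H-Y-E-B-Z-X-H: 16+11+13+36+22+34 = 132
H-Y-E-B-X-Z-H: 16+11+13+10+30+4 = 84
H-Y-E-Z-B-X-H: 16+11+28+32+10+34 = 131
H-Y-E-Z-X-B-H: 16+11+28+22+20+22 = 119
H-Y-E-X-B-Z-H: 16+11+23+20+36+4 = 110
H-Y-E-X-Z-B-H: 16+11+23+30+32+22 = 134
H-Y-B-E-Z-X-H: 16+24+14+28+22+34 = 138
H-Y-B-E-X-Z-H: 16+24+14+23+30+4 = 111
H-Y-B-Z-E-X-H: 16+24+36+28+23+34 = 161
H-Y-B-Z-X-E-H: 16+24+36+22+15+32 = 145
H-Y-B-X-E-Z-H: 16+24+10+15+28+4 = 97
H-Y-B-X-Z-E-H: 16+24+10+30+28+32 = 140
H-Y-Z-E-B-X-H: 16+21+28+13+10+34 = 122
H-Y-Z-E-X-B-H: 16+21+28+23+20+22 = 130
… (106 more)
The minimum is 84.
One optimal route: H → Y → E → B → X → Z → H.

Shortest round trip = 84 min.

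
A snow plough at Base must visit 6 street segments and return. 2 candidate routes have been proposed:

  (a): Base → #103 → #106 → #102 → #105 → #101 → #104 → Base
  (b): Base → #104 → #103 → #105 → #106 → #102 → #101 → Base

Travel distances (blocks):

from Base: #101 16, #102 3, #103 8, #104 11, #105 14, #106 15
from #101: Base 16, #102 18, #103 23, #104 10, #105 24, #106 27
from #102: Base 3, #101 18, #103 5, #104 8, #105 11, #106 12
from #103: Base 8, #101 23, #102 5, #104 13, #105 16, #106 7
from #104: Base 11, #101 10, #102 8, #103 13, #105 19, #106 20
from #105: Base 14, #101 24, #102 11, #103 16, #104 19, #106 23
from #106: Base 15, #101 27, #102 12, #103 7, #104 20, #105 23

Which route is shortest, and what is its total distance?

(a): 8 + 7 + 12 + 11 + 24 + 10 + 11 = 83
(b): 11 + 13 + 16 + 23 + 12 + 18 + 16 = 109

83 blocks — (a) is the shortest.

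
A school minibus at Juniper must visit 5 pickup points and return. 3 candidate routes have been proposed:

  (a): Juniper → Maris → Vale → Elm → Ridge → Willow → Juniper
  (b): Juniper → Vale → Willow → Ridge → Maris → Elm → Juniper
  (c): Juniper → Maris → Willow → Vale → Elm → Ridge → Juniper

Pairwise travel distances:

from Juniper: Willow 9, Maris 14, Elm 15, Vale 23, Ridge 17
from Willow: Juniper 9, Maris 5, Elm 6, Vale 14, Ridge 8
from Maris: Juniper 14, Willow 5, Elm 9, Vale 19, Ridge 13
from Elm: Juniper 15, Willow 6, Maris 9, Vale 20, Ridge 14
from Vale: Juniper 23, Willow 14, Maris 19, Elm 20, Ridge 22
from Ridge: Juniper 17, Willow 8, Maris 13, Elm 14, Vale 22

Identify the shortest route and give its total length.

82 — (b) is the shortest.

(a): 14 + 19 + 20 + 14 + 8 + 9 = 84
(b): 23 + 14 + 8 + 13 + 9 + 15 = 82
(c): 14 + 5 + 14 + 20 + 14 + 17 = 84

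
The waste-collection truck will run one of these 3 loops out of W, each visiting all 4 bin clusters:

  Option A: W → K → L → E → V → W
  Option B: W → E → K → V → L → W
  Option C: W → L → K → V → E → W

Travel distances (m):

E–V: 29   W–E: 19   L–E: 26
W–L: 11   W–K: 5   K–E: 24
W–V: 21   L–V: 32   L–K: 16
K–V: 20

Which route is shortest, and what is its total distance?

Option A: 5 + 16 + 26 + 29 + 21 = 97
Option B: 19 + 24 + 20 + 32 + 11 = 106
Option C: 11 + 16 + 20 + 29 + 19 = 95

95 m — Option C is the shortest.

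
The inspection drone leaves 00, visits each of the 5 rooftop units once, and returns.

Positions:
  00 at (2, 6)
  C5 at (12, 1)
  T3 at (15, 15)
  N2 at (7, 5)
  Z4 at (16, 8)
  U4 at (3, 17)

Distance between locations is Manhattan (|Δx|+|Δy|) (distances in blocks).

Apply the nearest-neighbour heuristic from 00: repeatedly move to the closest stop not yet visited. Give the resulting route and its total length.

00 → [N2:6 / U4:12 / C5:15 / Z4:16 / T3:22] → N2 (6)
N2 → [C5:9 / Z4:12 / U4:16 / T3:18] → C5 (9)
C5 → [Z4:11 / T3:17 / U4:25] → Z4 (11)
Z4 → [T3:8 / U4:22] → T3 (8)
T3 → [U4:14] → U4 (14)
Return U4→00: 12.
Total = 6 + 9 + 11 + 8 + 14 + 12 = 60.

Total distance 60 blocks via the nearest-neighbour route 00 → N2 → C5 → Z4 → T3 → U4 → 00.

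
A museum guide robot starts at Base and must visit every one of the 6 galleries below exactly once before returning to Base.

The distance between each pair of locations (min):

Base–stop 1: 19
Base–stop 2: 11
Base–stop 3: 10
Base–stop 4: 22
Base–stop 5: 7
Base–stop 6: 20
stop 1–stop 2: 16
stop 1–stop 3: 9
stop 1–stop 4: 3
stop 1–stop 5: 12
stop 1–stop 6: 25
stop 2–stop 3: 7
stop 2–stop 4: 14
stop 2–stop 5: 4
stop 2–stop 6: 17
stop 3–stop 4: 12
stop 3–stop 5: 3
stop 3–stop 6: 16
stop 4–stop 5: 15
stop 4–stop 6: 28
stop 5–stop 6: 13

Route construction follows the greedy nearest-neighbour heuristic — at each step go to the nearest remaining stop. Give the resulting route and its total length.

Total distance 79 min via the nearest-neighbour route Base → stop 5 → stop 3 → stop 2 → stop 4 → stop 1 → stop 6 → Base.

Base → [stop 5:7 / stop 3:10 / stop 2:11 / stop 1:19 / stop 6:20 / stop 4:22] → stop 5 (7)
stop 5 → [stop 3:3 / stop 2:4 / stop 1:12 / stop 6:13 / stop 4:15] → stop 3 (3)
stop 3 → [stop 2:7 / stop 1:9 / stop 4:12 / stop 6:16] → stop 2 (7)
stop 2 → [stop 4:14 / stop 1:16 / stop 6:17] → stop 4 (14)
stop 4 → [stop 1:3 / stop 6:28] → stop 1 (3)
stop 1 → [stop 6:25] → stop 6 (25)
Return stop 6→Base: 20.
Total = 7 + 3 + 7 + 14 + 3 + 25 + 20 = 79.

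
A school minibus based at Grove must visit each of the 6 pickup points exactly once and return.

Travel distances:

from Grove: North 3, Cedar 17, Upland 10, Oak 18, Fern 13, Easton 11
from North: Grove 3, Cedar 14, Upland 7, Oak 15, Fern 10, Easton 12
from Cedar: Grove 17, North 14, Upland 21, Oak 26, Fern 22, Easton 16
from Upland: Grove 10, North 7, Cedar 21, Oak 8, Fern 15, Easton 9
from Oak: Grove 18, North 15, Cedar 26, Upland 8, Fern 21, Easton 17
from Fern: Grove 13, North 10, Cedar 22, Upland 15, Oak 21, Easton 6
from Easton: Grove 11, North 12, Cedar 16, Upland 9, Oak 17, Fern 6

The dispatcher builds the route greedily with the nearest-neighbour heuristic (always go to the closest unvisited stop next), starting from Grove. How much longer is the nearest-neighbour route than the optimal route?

From Grove: North=3, Upland=10, Easton=11, Fern=13, Cedar=17, Oak=18 → choose North (3).
From North: Upland=7, Fern=10, Easton=12, Cedar=14, Oak=15 → choose Upland (7).
From Upland: Oak=8, Easton=9, Fern=15, Cedar=21 → choose Oak (8).
From Oak: Easton=17, Fern=21, Cedar=26 → choose Easton (17).
From Easton: Fern=6, Cedar=16 → choose Fern (6).
From Fern: Cedar=22 → choose Cedar (22).
NN route Grove → North → Upland → Oak → Easton → Fern → Cedar → Grove costs 80.
Optimal: Grove → North → Cedar → Easton → Fern → Oak → Upland → Grove costs 78 (by enumerating all 360 distinct tours).
Excess = 80 − 78 = 2.

Excess over optimum: 2.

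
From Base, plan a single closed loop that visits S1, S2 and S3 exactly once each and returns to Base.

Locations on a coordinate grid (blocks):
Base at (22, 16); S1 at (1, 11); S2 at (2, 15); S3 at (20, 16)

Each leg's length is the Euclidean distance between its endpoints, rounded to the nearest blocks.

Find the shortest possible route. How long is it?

With 3 stops there are 3!/2 = 3 distinct round trips (a route and its reverse cost the same).
Base → S1 → S2 → S3 → Base: 22+4+18+2 = 46
Base → S1 → S3 → S2 → Base: 22+20+18+20 = 80
Base → S2 → S1 → S3 → Base: 20+4+20+2 = 46
The minimum is 46.
One optimal route: Base → S1 → S2 → S3 → Base (or its reverse).

Minimum total distance: 46 blocks.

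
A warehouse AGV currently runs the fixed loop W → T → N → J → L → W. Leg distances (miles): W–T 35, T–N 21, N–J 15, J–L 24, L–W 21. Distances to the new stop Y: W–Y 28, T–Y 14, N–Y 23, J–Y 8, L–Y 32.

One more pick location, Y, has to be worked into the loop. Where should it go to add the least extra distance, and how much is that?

Insertion cost between consecutive stops i–j is d(i,Y) + d(Y,j) − d(i,j):
  between W and T: 28 + 14 − 35 = 7
  between T and N: 14 + 23 − 21 = 16
  between N and J: 23 + 8 − 15 = 16
  between J and L: 8 + 32 − 24 = 16
  between L and W: 32 + 28 − 21 = 39
Cheapest insertion is between W and T, adding 7.
New total = 116 + 7 = 123.

Minimum extra distance: 7 miles, inserting Y between W and T.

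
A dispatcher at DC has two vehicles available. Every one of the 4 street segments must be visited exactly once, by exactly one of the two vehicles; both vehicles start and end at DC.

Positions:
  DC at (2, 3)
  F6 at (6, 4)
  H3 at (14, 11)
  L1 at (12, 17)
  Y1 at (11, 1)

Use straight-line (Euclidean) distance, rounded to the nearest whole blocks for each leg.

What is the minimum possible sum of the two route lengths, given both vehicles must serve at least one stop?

There are 2^3 − 1 = 7 ways to divide the 4 stops into two non-empty groups. For each, the best each vehicle can do is its own shortest tour through its group:
  {F6} + {H3, L1, Y1}: 8 + 42 = 50
  {H3} + {F6, L1, Y1}: 28 + 43 = 71
  {F6, H3} + {L1, Y1}: 29 + 42 = 71
  {L1} + {F6, H3, Y1}: 34 + 34 = 68
  {F6, L1} + {H3, Y1}: 35 + 33 = 68
  {H3, L1} + {F6, Y1}: 37 + 19 = 56
  … (7 splits in total)
Best: vehicle 1 DC → F6 → DC = 8; vehicle 2 DC → L1 → H3 → Y1 → DC = 42; combined 50.

Minimum combined distance: 50 blocks.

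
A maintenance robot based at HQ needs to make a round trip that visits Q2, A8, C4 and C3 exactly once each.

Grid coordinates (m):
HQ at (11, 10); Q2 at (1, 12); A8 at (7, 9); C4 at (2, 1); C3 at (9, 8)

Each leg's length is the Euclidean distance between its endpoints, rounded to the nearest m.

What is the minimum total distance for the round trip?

With 4 stops there are 4!/2 = 12 distinct round trips (a route and its reverse cost the same).
HQ→Q2→A8→C4→C3→HQ: 10+7+9+10+3 = 39
HQ→Q2→A8→C3→C4→HQ: 10+7+2+10+13 = 42
HQ→Q2→C4→A8→C3→HQ: 10+11+9+2+3 = 35
HQ→Q2→C4→C3→A8→HQ: 10+11+10+2+4 = 37
HQ→Q2→C3→A8→C4→HQ: 10+9+2+9+13 = 43
HQ→Q2→C3→C4→A8→HQ: 10+9+10+9+4 = 42
HQ→A8→Q2→C4→C3→HQ: 4+7+11+10+3 = 35
HQ→A8→Q2→C3→C4→HQ: 4+7+9+10+13 = 43
HQ→A8→C4→Q2→C3→HQ: 4+9+11+9+3 = 36
HQ→A8→C3→Q2→C4→HQ: 4+2+9+11+13 = 39
HQ→C4→Q2→A8→C3→HQ: 13+11+7+2+3 = 36
HQ→C4→A8→Q2→C3→HQ: 13+9+7+9+3 = 41
The minimum is 35.
One optimal route: HQ → Q2 → C4 → A8 → C3 → HQ (or its reverse).

35 m — the shortest possible round trip.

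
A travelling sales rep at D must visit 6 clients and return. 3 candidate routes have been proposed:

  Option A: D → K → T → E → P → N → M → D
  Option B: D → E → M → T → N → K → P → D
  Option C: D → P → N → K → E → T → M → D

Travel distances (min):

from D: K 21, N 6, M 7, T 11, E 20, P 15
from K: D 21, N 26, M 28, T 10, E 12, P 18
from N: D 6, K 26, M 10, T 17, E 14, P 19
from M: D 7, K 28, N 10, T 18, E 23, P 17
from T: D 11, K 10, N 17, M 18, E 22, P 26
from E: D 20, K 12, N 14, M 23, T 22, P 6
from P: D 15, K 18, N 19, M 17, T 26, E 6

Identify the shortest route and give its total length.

Option A: 21 + 10 + 22 + 6 + 19 + 10 + 7 = 95
Option B: 20 + 23 + 18 + 17 + 26 + 18 + 15 = 137
Option C: 15 + 19 + 26 + 12 + 22 + 18 + 7 = 119

95 min — Option A is the shortest.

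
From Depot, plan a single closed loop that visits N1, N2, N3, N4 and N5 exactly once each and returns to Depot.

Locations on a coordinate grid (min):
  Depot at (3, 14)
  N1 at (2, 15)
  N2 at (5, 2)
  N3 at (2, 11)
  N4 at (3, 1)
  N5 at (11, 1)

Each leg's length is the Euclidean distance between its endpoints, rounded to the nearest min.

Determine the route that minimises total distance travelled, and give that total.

Shortest round trip = 38 min.

Depot - N1 - N2 - N3 - N4 - N5 - Depot: 1+13+9+10+8+15 = 56
Depot - N1 - N2 - N3 - N5 - N4 - Depot: 1+13+9+13+8+13 = 57
Depot - N1 - N2 - N4 - N3 - N5 - Depot: 1+13+2+10+13+15 = 54
Depot - N1 - N2 - N4 - N5 - N3 - Depot: 1+13+2+8+13+3 = 40
Depot - N1 - N2 - N5 - N3 - N4 - Depot: 1+13+6+13+10+13 = 56
Depot - N1 - N2 - N5 - N4 - N3 - Depot: 1+13+6+8+10+3 = 41
Depot - N1 - N3 - N2 - N4 - N5 - Depot: 1+4+9+2+8+15 = 39
Depot - N1 - N3 - N2 - N5 - N4 - Depot: 1+4+9+6+8+13 = 41
Depot - N1 - N3 - N4 - N2 - N5 - Depot: 1+4+10+2+6+15 = 38
Depot - N1 - N3 - N4 - N5 - N2 - Depot: 1+4+10+8+6+12 = 41
Depot - N1 - N3 - N5 - N2 - N4 - Depot: 1+4+13+6+2+13 = 39
Depot - N1 - N3 - N5 - N4 - N2 - Depot: 1+4+13+8+2+12 = 40
Depot - N1 - N4 - N2 - N3 - N5 - Depot: 1+14+2+9+13+15 = 54
Depot - N1 - N4 - N2 - N5 - N3 - Depot: 1+14+2+6+13+3 = 39
… (46 more)
The minimum is 38.
One optimal route: Depot → N1 → N3 → N4 → N2 → N5 → Depot (or its reverse).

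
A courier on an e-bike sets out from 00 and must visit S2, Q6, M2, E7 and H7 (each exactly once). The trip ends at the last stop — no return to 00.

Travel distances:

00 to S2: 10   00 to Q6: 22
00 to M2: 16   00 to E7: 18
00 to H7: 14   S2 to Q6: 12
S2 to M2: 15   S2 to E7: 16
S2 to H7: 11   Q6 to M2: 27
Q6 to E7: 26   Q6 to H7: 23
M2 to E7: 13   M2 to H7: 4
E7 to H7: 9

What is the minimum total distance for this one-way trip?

There are 5! = 120 possible orderings.
00 → S2 → Q6 → M2 → E7 → H7: 10+12+27+13+9 = 71
00 → S2 → Q6 → M2 → H7 → E7: 10+12+27+4+9 = 62
00 → S2 → Q6 → E7 → M2 → H7: 10+12+26+13+4 = 65
00 → S2 → Q6 → E7 → H7 → M2: 10+12+26+9+4 = 61
00 → S2 → Q6 → H7 → M2 → E7: 10+12+23+4+13 = 62
00 → S2 → Q6 → H7 → E7 → M2: 10+12+23+9+13 = 67
00 → S2 → M2 → Q6 → E7 → H7: 10+15+27+26+9 = 87
00 → S2 → M2 → Q6 → H7 → E7: 10+15+27+23+9 = 84
00 → S2 → M2 → E7 → Q6 → H7: 10+15+13+26+23 = 87
00 → S2 → M2 → E7 → H7 → Q6: 10+15+13+9+23 = 70
00 → S2 → M2 → H7 → Q6 → E7: 10+15+4+23+26 = 78
00 → S2 → M2 → H7 → E7 → Q6: 10+15+4+9+26 = 64
00 → S2 → E7 → Q6 → M2 → H7: 10+16+26+27+4 = 83
00 → S2 → E7 → Q6 → H7 → M2: 10+16+26+23+4 = 79
… (106 more)
00 → M2 → H7 → E7 → S2 → Q6: 16+4+9+16+12 = 57  ← best
The minimum is 57.
One shortest path: 00 → M2 → H7 → E7 → S2 → Q6.

Minimum one-way distance = 57.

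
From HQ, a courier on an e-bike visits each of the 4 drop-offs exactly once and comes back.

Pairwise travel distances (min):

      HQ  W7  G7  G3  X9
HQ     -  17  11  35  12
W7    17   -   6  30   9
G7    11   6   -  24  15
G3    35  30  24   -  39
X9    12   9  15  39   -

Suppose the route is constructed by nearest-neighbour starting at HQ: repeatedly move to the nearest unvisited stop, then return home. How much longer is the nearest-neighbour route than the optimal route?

From HQ: G7=11, X9=12, W7=17, G3=35 → choose G7 (11).
From G7: W7=6, X9=15, G3=24 → choose W7 (6).
From W7: X9=9, G3=30 → choose X9 (9).
From X9: G3=39 → choose G3 (39).
NN route HQ → G7 → W7 → X9 → G3 → HQ costs 100.
Optimal: HQ → G7 → G3 → W7 → X9 → HQ costs 86 (by enumerating all 12 distinct tours).
Excess = 100 − 86 = 14.

The nearest-neighbour route is 14 min longer than optimal.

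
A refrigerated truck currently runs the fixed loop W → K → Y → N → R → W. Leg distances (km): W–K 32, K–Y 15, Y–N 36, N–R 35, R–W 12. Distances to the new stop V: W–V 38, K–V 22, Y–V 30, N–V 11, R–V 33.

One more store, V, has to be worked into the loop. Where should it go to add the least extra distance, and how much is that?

Insertion cost between consecutive stops i–j is d(i,V) + d(V,j) − d(i,j):
  between W and K: 38 + 22 − 32 = 28
  between K and Y: 22 + 30 − 15 = 37
  between Y and N: 30 + 11 − 36 = 5
  between N and R: 11 + 33 − 35 = 9
  between R and W: 33 + 38 − 12 = 59
Cheapest insertion is between Y and N, adding 5.
New total = 130 + 5 = 135.

Minimum extra distance: 5 km, inserting V between Y and N.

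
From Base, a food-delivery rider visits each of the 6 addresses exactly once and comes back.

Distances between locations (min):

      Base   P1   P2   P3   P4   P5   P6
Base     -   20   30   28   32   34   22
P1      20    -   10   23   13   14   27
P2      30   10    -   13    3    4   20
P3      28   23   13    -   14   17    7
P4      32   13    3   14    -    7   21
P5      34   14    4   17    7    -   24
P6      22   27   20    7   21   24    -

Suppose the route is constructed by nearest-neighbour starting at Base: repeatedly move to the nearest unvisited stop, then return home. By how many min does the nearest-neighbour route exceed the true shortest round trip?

Excess over optimum: 2 min.

Base: P1=20, P6=22, P3=28, P2=30, P4=32, P5=34 ⇒ P1
P1: P2=10, P4=13, P5=14, P3=23, P6=27 ⇒ P2
P2: P4=3, P5=4, P3=13, P6=20 ⇒ P4
P4: P5=7, P3=14, P6=21 ⇒ P5
P5: P3=17, P6=24 ⇒ P3
P3: P6=7 ⇒ P6
NN route Base → P1 → P2 → P4 → P5 → P3 → P6 → Base costs 86.
Optimal: Base → P1 → P2 → P5 → P4 → P3 → P6 → Base costs 84 (by enumerating all 360 distinct tours).
Excess = 86 − 84 = 2.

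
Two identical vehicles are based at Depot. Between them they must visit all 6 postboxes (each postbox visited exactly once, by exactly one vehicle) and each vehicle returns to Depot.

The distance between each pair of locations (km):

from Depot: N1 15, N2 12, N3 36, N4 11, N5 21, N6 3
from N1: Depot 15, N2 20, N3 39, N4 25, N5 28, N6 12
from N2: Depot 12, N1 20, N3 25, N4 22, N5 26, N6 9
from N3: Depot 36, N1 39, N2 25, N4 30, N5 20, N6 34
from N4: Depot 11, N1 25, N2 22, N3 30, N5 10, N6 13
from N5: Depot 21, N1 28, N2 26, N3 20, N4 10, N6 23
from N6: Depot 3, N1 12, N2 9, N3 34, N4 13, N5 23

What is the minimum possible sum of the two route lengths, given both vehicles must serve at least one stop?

Minimum combined distance: 107 km.

There are 2^5 − 1 = 31 ways to divide the 6 stops into two non-empty groups. For each, the best each vehicle can do is its own shortest tour through its group:
  {N1} + {N2, N3, N4, N5, N6}: 30 + 78 = 108
  {N2} + {N1, N3, N4, N5, N6}: 24 + 95 = 119
  {N1, N2} + {N3, N4, N5, N6}: 47 + 78 = 125
  {N3} + {N1, N2, N4, N5, N6}: 72 + 81 = 153
  {N1, N3} + {N2, N4, N5, N6}: 90 + 59 = 149
  {N2, N3} + {N1, N4, N5, N6}: 73 + 64 = 137
  … (31 splits in total)
  {N1, N2, N3, N4, N5} + {N6}: 101 + 6 = 107  ← best
Best: vehicle 1 Depot → N1 → N2 → N3 → N5 → N4 → Depot = 101; vehicle 2 Depot → N6 → Depot = 6; combined 107.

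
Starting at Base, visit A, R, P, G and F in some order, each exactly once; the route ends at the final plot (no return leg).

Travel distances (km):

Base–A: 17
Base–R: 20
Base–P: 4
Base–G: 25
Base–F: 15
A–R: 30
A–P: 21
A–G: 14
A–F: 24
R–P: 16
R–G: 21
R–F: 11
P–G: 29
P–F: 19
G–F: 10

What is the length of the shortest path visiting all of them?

Minimum one-way distance = 55 km.

There are 5! = 120 possible orderings.
Base → A → R → P → G → F: 17+30+16+29+10 = 102
Base → A → R → P → F → G: 17+30+16+19+10 = 92
Base → A → R → G → P → F: 17+30+21+29+19 = 116
Base → A → R → G → F → P: 17+30+21+10+19 = 97
Base → A → R → F → P → G: 17+30+11+19+29 = 106
Base → A → R → F → G → P: 17+30+11+10+29 = 97
Base → A → P → R → G → F: 17+21+16+21+10 = 85
Base → A → P → R → F → G: 17+21+16+11+10 = 75
Base → A → P → G → R → F: 17+21+29+21+11 = 99
Base → A → P → G → F → R: 17+21+29+10+11 = 88
Base → A → P → F → R → G: 17+21+19+11+21 = 89
Base → A → P → F → G → R: 17+21+19+10+21 = 88
Base → A → G → R → P → F: 17+14+21+16+19 = 87
Base → A → G → R → F → P: 17+14+21+11+19 = 82
… (106 more)
Base → P → R → F → G → A: 4+16+11+10+14 = 55  ← best
The minimum is 55.
One shortest path: Base → P → R → F → G → A.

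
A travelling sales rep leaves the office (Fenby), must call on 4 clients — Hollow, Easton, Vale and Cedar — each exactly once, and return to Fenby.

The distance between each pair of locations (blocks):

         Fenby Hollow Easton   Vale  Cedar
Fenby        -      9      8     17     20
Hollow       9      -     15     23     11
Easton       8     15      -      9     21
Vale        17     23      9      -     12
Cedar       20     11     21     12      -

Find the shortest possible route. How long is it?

There are 12 distinct closed tours to check (reversals are equivalent).
Fenby→Hollow→Easton→Vale→Cedar→Fenby: 9+15+9+12+20 = 65
Fenby→Hollow→Easton→Cedar→Vale→Fenby: 9+15+21+12+17 = 74
Fenby→Hollow→Vale→Easton→Cedar→Fenby: 9+23+9+21+20 = 82
Fenby→Hollow→Vale→Cedar→Easton→Fenby: 9+23+12+21+8 = 73
Fenby→Hollow→Cedar→Easton→Vale→Fenby: 9+11+21+9+17 = 67
Fenby→Hollow→Cedar→Vale→Easton→Fenby: 9+11+12+9+8 = 49
Fenby→Easton→Hollow→Vale→Cedar→Fenby: 8+15+23+12+20 = 78
Fenby→Easton→Hollow→Cedar→Vale→Fenby: 8+15+11+12+17 = 63
Fenby→Easton→Vale→Hollow→Cedar→Fenby: 8+9+23+11+20 = 71
Fenby→Easton→Cedar→Hollow→Vale→Fenby: 8+21+11+23+17 = 80
Fenby→Vale→Hollow→Easton→Cedar→Fenby: 17+23+15+21+20 = 96
Fenby→Vale→Easton→Hollow→Cedar→Fenby: 17+9+15+11+20 = 72
The minimum is 49.
One optimal route: Fenby → Hollow → Cedar → Vale → Easton → Fenby (or its reverse).

49 blocks — the shortest possible round trip.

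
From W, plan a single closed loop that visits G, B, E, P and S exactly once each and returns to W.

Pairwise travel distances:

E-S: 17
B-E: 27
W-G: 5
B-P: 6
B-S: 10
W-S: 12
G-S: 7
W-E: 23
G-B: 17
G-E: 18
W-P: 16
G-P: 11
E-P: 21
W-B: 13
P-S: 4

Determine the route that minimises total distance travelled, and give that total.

Minimum total distance: 63.

W-G-B-E-P-S-W: 5+17+27+21+4+12 = 86
W-G-B-E-S-P-W: 5+17+27+17+4+16 = 86
W-G-B-P-E-S-W: 5+17+6+21+17+12 = 78
W-G-B-P-S-E-W: 5+17+6+4+17+23 = 72
W-G-B-S-E-P-W: 5+17+10+17+21+16 = 86
W-G-B-S-P-E-W: 5+17+10+4+21+23 = 80
W-G-E-B-P-S-W: 5+18+27+6+4+12 = 72
W-G-E-B-S-P-W: 5+18+27+10+4+16 = 80
W-G-E-P-B-S-W: 5+18+21+6+10+12 = 72
W-G-E-P-S-B-W: 5+18+21+4+10+13 = 71
W-G-E-S-B-P-W: 5+18+17+10+6+16 = 72
W-G-E-S-P-B-W: 5+18+17+4+6+13 = 63
W-G-P-B-E-S-W: 5+11+6+27+17+12 = 78
W-G-P-B-S-E-W: 5+11+6+10+17+23 = 72
… (46 more)
The minimum is 63.
One optimal route: W → G → E → S → P → B → W (or its reverse).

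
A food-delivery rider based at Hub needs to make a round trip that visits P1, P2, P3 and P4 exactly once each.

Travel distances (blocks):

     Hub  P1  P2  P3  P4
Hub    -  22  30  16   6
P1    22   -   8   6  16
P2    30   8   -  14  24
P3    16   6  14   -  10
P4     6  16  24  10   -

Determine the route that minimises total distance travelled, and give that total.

Minimum total distance: 60 blocks.

There are 12 distinct closed tours to check (reversals are equivalent).
Hub - P1 - P2 - P3 - P4 - Hub: 22+8+14+10+6 = 60
Hub - P1 - P2 - P4 - P3 - Hub: 22+8+24+10+16 = 80
Hub - P1 - P3 - P2 - P4 - Hub: 22+6+14+24+6 = 72
Hub - P1 - P3 - P4 - P2 - Hub: 22+6+10+24+30 = 92
Hub - P1 - P4 - P2 - P3 - Hub: 22+16+24+14+16 = 92
Hub - P1 - P4 - P3 - P2 - Hub: 22+16+10+14+30 = 92
Hub - P2 - P1 - P3 - P4 - Hub: 30+8+6+10+6 = 60
Hub - P2 - P1 - P4 - P3 - Hub: 30+8+16+10+16 = 80
Hub - P2 - P3 - P1 - P4 - Hub: 30+14+6+16+6 = 72
Hub - P2 - P4 - P1 - P3 - Hub: 30+24+16+6+16 = 92
Hub - P3 - P1 - P2 - P4 - Hub: 16+6+8+24+6 = 60
Hub - P3 - P2 - P1 - P4 - Hub: 16+14+8+16+6 = 60
The minimum is 60.
One optimal route: Hub → P1 → P2 → P3 → P4 → Hub (or its reverse).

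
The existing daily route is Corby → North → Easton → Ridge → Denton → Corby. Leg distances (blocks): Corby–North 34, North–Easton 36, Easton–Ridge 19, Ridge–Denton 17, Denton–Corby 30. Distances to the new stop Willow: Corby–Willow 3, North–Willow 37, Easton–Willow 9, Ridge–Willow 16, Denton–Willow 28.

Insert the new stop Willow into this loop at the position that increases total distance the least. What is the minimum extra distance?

Insertion cost between consecutive stops i–j is d(i,Willow) + d(Willow,j) − d(i,j):
  between Corby and North: 3 + 37 − 34 = 6
  between North and Easton: 37 + 9 − 36 = 10
  between Easton and Ridge: 9 + 16 − 19 = 6
  between Ridge and Denton: 16 + 28 − 17 = 27
  between Denton and Corby: 28 + 3 − 30 = 1
Cheapest insertion is between Denton and Corby, adding 1.
New total = 136 + 1 = 137.

Adding 1 blocks by placing Willow on the Denton–Corby leg.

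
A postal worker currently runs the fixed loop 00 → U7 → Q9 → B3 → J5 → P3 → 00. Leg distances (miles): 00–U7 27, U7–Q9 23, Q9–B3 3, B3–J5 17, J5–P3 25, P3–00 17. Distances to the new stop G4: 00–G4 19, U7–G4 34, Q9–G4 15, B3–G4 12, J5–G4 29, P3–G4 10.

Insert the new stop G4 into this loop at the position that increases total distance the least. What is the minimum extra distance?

Insertion cost between consecutive stops i–j is d(i,G4) + d(G4,j) − d(i,j):
  between 00 and U7: 19 + 34 − 27 = 26
  between U7 and Q9: 34 + 15 − 23 = 26
  between Q9 and B3: 15 + 12 − 3 = 24
  between B3 and J5: 12 + 29 − 17 = 24
  between J5 and P3: 29 + 10 − 25 = 14
  between P3 and 00: 10 + 19 − 17 = 12
Cheapest insertion is between P3 and 00, adding 12.
New total = 112 + 12 = 124.

Minimum extra distance: 12 miles, inserting G4 between P3 and 00.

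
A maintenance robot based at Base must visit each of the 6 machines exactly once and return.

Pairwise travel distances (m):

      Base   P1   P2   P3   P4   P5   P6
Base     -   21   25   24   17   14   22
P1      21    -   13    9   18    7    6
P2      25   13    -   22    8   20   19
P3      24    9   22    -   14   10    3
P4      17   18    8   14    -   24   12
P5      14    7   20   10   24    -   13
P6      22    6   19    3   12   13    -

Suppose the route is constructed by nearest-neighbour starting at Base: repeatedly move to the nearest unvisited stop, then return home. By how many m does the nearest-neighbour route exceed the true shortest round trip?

From Base: P5=14, P4=17, P1=21, P6=22, P3=24, P2=25 → choose P5 (14).
From P5: P1=7, P3=10, P6=13, P2=20, P4=24 → choose P1 (7).
From P1: P6=6, P3=9, P2=13, P4=18 → choose P6 (6).
From P6: P3=3, P4=12, P2=19 → choose P3 (3).
From P3: P4=14, P2=22 → choose P4 (14).
From P4: P2=8 → choose P2 (8).
NN route Base → P5 → P1 → P6 → P3 → P4 → P2 → Base costs 77.
Optimal: Base → P4 → P2 → P1 → P6 → P3 → P5 → Base costs 71 (by enumerating all 360 distinct tours).
Excess = 77 − 71 = 6.

6 m longer than the optimal tour.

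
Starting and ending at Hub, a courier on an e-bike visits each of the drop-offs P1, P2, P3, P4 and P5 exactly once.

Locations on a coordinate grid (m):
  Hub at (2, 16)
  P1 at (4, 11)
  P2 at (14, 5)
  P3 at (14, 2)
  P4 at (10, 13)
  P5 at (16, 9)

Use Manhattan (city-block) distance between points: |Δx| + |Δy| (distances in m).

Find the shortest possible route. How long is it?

Hub → P1 → P2 → P3 → P4 → P5 → Hub: 7+16+3+15+10+21 = 72
Hub → P1 → P2 → P3 → P5 → P4 → Hub: 7+16+3+9+10+11 = 56
Hub → P1 → P2 → P4 → P3 → P5 → Hub: 7+16+12+15+9+21 = 80
Hub → P1 → P2 → P4 → P5 → P3 → Hub: 7+16+12+10+9+26 = 80
Hub → P1 → P2 → P5 → P3 → P4 → Hub: 7+16+6+9+15+11 = 64
Hub → P1 → P2 → P5 → P4 → P3 → Hub: 7+16+6+10+15+26 = 80
Hub → P1 → P3 → P2 → P4 → P5 → Hub: 7+19+3+12+10+21 = 72
Hub → P1 → P3 → P2 → P5 → P4 → Hub: 7+19+3+6+10+11 = 56
Hub → P1 → P3 → P4 → P2 → P5 → Hub: 7+19+15+12+6+21 = 80
Hub → P1 → P3 → P4 → P5 → P2 → Hub: 7+19+15+10+6+23 = 80
Hub → P1 → P3 → P5 → P2 → P4 → Hub: 7+19+9+6+12+11 = 64
Hub → P1 → P3 → P5 → P4 → P2 → Hub: 7+19+9+10+12+23 = 80
Hub → P1 → P4 → P2 → P3 → P5 → Hub: 7+8+12+3+9+21 = 60
Hub → P1 → P4 → P2 → P5 → P3 → Hub: 7+8+12+6+9+26 = 68
… (46 more)
The minimum is 56.
One optimal route: Hub → P1 → P2 → P3 → P5 → P4 → Hub (or its reverse).

Shortest round trip = 56 m.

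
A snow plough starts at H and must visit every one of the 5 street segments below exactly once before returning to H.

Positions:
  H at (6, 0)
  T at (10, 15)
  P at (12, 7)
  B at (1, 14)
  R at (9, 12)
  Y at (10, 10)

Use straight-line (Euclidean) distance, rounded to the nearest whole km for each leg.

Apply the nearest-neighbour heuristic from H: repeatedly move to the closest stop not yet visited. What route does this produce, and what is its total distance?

At H the remaining stops are P 9, Y 11, R 12, B 15, T 16; go to P.
At P the remaining stops are Y 4, R 6, T 8, B 13; go to Y.
At Y the remaining stops are R 2, T 5, B 10; go to R.
At R the remaining stops are T 3, B 8; go to T.
At T the remaining stops are B 9; go to B.
Return B→H: 15.
Total = 9 + 4 + 2 + 3 + 9 + 15 = 42.

Nearest-neighbour total = 42 km; route H → P → Y → R → T → B → H.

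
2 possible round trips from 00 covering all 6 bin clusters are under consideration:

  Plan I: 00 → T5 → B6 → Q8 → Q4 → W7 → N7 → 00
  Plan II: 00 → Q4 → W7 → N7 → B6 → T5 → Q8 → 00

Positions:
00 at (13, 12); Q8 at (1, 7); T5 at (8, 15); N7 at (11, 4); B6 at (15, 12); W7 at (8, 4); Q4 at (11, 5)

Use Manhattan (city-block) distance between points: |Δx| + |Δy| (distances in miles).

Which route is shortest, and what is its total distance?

Shortest is Plan I, total 66 miles.

Plan I: 8 + 10 + 19 + 12 + 4 + 3 + 10 = 66
Plan II: 9 + 4 + 3 + 12 + 10 + 15 + 17 = 70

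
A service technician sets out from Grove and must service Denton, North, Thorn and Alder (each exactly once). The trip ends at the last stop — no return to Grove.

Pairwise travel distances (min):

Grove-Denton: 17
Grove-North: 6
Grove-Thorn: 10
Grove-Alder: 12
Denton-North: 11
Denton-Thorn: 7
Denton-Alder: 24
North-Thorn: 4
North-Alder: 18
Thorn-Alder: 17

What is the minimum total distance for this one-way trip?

There are 4! = 24 possible orderings.
Grove → Denton → North → Thorn → Alder: 17+11+4+17 = 49
Grove → Denton → North → Alder → Thorn: 17+11+18+17 = 63
Grove → Denton → Thorn → North → Alder: 17+7+4+18 = 46
Grove → Denton → Thorn → Alder → North: 17+7+17+18 = 59
Grove → Denton → Alder → North → Thorn: 17+24+18+4 = 63
Grove → Denton → Alder → Thorn → North: 17+24+17+4 = 62
Grove → North → Denton → Thorn → Alder: 6+11+7+17 = 41
Grove → North → Denton → Alder → Thorn: 6+11+24+17 = 58
Grove → North → Thorn → Denton → Alder: 6+4+7+24 = 41
Grove → North → Thorn → Alder → Denton: 6+4+17+24 = 51
Grove → North → Alder → Denton → Thorn: 6+18+24+7 = 55
Grove → North → Alder → Thorn → Denton: 6+18+17+7 = 48
Grove → Thorn → Denton → North → Alder: 10+7+11+18 = 46
Grove → Thorn → Denton → Alder → North: 10+7+24+18 = 59
… (10 more)
The minimum is 41.
One shortest path: Grove → North → Denton → Thorn → Alder.

Shortest open route: 41 min.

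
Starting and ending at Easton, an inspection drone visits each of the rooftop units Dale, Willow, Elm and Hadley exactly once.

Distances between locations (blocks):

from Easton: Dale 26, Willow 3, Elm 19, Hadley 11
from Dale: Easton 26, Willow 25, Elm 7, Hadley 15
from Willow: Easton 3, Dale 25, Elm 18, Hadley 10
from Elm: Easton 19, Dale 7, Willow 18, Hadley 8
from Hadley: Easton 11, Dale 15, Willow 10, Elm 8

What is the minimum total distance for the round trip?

With 4 stops there are 4!/2 = 12 distinct round trips (a route and its reverse cost the same).
Easton → Dale → Willow → Elm → Hadley → Easton: 26+25+18+8+11 = 88
Easton → Dale → Willow → Hadley → Elm → Easton: 26+25+10+8+19 = 88
Easton → Dale → Elm → Willow → Hadley → Easton: 26+7+18+10+11 = 72
Easton → Dale → Elm → Hadley → Willow → Easton: 26+7+8+10+3 = 54
Easton → Dale → Hadley → Willow → Elm → Easton: 26+15+10+18+19 = 88
Easton → Dale → Hadley → Elm → Willow → Easton: 26+15+8+18+3 = 70
Easton → Willow → Dale → Elm → Hadley → Easton: 3+25+7+8+11 = 54
Easton → Willow → Dale → Hadley → Elm → Easton: 3+25+15+8+19 = 70
Easton → Willow → Elm → Dale → Hadley → Easton: 3+18+7+15+11 = 54
Easton → Willow → Hadley → Dale → Elm → Easton: 3+10+15+7+19 = 54
Easton → Elm → Dale → Willow → Hadley → Easton: 19+7+25+10+11 = 72
Easton → Elm → Willow → Dale → Hadley → Easton: 19+18+25+15+11 = 88
The minimum is 54.
One optimal route: Easton → Dale → Elm → Hadley → Willow → Easton (or its reverse).

Shortest round trip = 54 blocks.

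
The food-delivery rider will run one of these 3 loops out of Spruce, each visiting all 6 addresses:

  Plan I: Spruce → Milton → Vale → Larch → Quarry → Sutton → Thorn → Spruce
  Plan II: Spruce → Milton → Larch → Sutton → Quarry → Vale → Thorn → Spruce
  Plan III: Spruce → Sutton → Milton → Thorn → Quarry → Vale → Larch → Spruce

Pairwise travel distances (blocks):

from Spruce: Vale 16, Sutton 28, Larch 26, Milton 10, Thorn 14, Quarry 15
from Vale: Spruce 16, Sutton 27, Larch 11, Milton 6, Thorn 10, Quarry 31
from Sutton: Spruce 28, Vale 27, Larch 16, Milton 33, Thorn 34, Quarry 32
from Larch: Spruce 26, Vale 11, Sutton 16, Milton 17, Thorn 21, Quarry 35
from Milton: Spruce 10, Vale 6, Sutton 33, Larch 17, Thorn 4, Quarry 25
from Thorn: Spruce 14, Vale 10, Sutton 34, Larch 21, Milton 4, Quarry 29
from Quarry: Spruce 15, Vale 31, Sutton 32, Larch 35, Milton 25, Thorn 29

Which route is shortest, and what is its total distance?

Plan I: 10 + 6 + 11 + 35 + 32 + 34 + 14 = 142
Plan II: 10 + 17 + 16 + 32 + 31 + 10 + 14 = 130
Plan III: 28 + 33 + 4 + 29 + 31 + 11 + 26 = 162

Shortest is Plan II, total 130 blocks.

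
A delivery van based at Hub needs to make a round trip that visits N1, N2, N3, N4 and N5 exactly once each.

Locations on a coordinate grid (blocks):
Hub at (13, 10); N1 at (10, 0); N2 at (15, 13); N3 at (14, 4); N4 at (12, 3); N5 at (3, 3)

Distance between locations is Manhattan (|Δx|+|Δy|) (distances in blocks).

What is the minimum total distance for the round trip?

50 blocks — the shortest possible round trip.

Hub - N1 - N2 - N3 - N4 - N5 - Hub: 13+18+10+3+9+17 = 70
Hub - N1 - N2 - N3 - N5 - N4 - Hub: 13+18+10+12+9+8 = 70
Hub - N1 - N2 - N4 - N3 - N5 - Hub: 13+18+13+3+12+17 = 76
Hub - N1 - N2 - N4 - N5 - N3 - Hub: 13+18+13+9+12+7 = 72
Hub - N1 - N2 - N5 - N3 - N4 - Hub: 13+18+22+12+3+8 = 76
Hub - N1 - N2 - N5 - N4 - N3 - Hub: 13+18+22+9+3+7 = 72
Hub - N1 - N3 - N2 - N4 - N5 - Hub: 13+8+10+13+9+17 = 70
Hub - N1 - N3 - N2 - N5 - N4 - Hub: 13+8+10+22+9+8 = 70
Hub - N1 - N3 - N4 - N2 - N5 - Hub: 13+8+3+13+22+17 = 76
Hub - N1 - N3 - N4 - N5 - N2 - Hub: 13+8+3+9+22+5 = 60
Hub - N1 - N3 - N5 - N2 - N4 - Hub: 13+8+12+22+13+8 = 76
Hub - N1 - N3 - N5 - N4 - N2 - Hub: 13+8+12+9+13+5 = 60
Hub - N1 - N4 - N2 - N3 - N5 - Hub: 13+5+13+10+12+17 = 70
Hub - N1 - N4 - N2 - N5 - N3 - Hub: 13+5+13+22+12+7 = 72
… (46 more)
Hub - N1 - N5 - N4 - N3 - N2 - Hub: 13+10+9+3+10+5 = 50  ← best
The minimum is 50.
One optimal route: Hub → N1 → N5 → N4 → N3 → N2 → Hub (or its reverse).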